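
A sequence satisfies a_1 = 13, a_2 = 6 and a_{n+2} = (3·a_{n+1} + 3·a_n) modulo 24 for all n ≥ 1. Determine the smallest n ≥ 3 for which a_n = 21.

4

a_1 = 13,  a_2 = 6,  a_3 = 9,  a_4 = 21,  a_5 = 18,  a_6 = 21,  a_7 = 21,  a_8 = 6,  a_9 = 9.
Since (a_8, a_9) = (a_2, a_3) = (6, 9) (two consecutive terms determine the rest), the sequence is eventually periodic: after a pre-period of length 1 it cycles with period 6.
The value 21 first appears (with n ≥ 3) at a_4.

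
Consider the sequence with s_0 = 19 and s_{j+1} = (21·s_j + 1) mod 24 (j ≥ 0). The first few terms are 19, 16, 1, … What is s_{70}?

13

s_0 = 19; s_1 = 16; s_2 = 1; s_3 = 22; s_4 = 7; s_5 = 4; s_6 = 13; s_7 = 10; s_8 = 19.
The sequence repeats with period 8.
(70 - 0) mod 8 = 6, so s_{70} = s_6 = 13.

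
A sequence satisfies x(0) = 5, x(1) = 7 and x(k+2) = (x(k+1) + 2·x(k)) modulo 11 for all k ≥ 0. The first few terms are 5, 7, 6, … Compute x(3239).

x(0) = 5; x(1) = 7; x(2) = 6; x(3) = 9; x(4) = 10; x(5) = 6; x(6) = 4; x(7) = 5; x(8) = 2; x(9) = 1; x(10) = 5; x(11) = 7.
The sequence repeats with period 10.
So x(3239) = x(0 + ((3239-0) mod 10)) = x(9) = 1.

1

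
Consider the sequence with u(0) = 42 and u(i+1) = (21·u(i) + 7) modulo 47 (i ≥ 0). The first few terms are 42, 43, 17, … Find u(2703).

Computing terms: u(0) = 42, u(1) = 43, u(2) = 17, u(3) = 35, u(4) = 37, u(5) = 32, u(6) = 21, u(7) = 25, u(8) = 15, u(9) = 40, u(10) = 1, u(11) = 28, u(12) = 31, u(13) = 0, u(14) = 7, u(15) = 13, u(16) = 45, u(17) = 12, u(18) = 24, u(19) = 41, u(20) = 22, u(21) = 46, u(22) = 33, u(23) = 42.
Since u(23) = u(0) = 42, the sequence is periodic with period 23.
(2703 - 0) mod 23 = 12, so u(2703) = u(12) = 31.

31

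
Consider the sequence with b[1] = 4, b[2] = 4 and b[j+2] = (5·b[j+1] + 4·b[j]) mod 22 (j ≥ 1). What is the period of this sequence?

Listing terms: b[1] = 4, b[2] = 4, b[3] = 14, b[4] = 20, b[5] = 2, b[6] = 2, b[7] = 18, b[8] = 10, b[9] = 12, b[10] = 12, b[11] = 20, b[12] = 16, b[13] = 6, b[14] = 6, b[15] = 10, b[16] = 8, b[17] = 14, b[18] = 14, b[19] = 16, b[20] = 4, b[21] = 18, b[22] = 18, b[23] = 8, b[24] = 2, b[25] = 20, b[26] = 20, b[27] = 4, b[28] = 12, b[29] = 10, b[30] = 10, b[31] = 2, b[32] = 6, b[33] = 16, b[34] = 16, b[35] = 12, b[36] = 14, b[37] = 8, b[38] = 8, b[39] = 6, b[40] = 18, b[41] = 4, b[42] = 4.
The sequence repeats with period 40.

40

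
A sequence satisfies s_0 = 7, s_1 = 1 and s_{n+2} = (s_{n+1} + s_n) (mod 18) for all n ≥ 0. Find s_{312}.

s_0 = 7; s_1 = 1; s_2 = 8; s_3 = 9; s_4 = 17; s_5 = 8; s_6 = 7; s_7 = 15; s_8 = 4; s_9 = 1; s_{10} = 5; s_{11} = 6; s_{12} = 11; s_{13} = 17; s_{14} = 10; s_{15} = 9; s_{16} = 1; s_{17} = 10; s_{18} = 11; s_{19} = 3; s_{20} = 14; s_{21} = 17; s_{22} = 13; s_{23} = 12; s_{24} = 7; s_{25} = 1.
Since (s_{24}, s_{25}) = (s_0, s_1) = (7, 1) (two consecutive terms determine the rest), the sequence is periodic with period 24.
So s_{312} = s_{0 + ((312-0) mod 24)} = s_0 = 7.

7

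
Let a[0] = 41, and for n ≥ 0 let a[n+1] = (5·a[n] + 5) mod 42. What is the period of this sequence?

a[0] = 41; a[1] = 0; a[2] = 5; a[3] = 30; a[4] = 29; a[5] = 24; a[6] = 41.
Since a[6] = a[0] = 41, the sequence is periodic with period 6.

6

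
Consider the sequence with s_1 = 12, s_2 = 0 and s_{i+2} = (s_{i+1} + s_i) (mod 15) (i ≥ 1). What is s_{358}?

9

s_1 = 12; s_2 = 0; s_3 = 12; s_4 = 12; s_5 = 9; s_6 = 6; s_7 = 0; s_8 = 6; s_9 = 6; s_{10} = 12; s_{11} = 3; s_{12} = 0; s_{13} = 3; s_{14} = 3; s_{15} = 6; s_{16} = 9; s_{17} = 0; s_{18} = 9; s_{19} = 9; s_{20} = 3; s_{21} = 12; s_{22} = 0.
Since (s_{21}, s_{22}) = (s_1, s_2) = (12, 0) (two consecutive terms determine the rest), the sequence is periodic with period 20.
So s_{358} = s_{1 + ((358-1) mod 20)} = s_{18} = 9.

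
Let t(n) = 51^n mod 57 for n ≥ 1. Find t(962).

54

Listing terms: t(1) = 51,  t(2) = 36,  t(3) = 12,  t(4) = 42,  t(5) = 33,  t(6) = 30,  t(7) = 48,  t(8) = 54,  t(9) = 18,  t(10) = 6,  t(11) = 21,  t(12) = 45,  t(13) = 15,  t(14) = 24,  t(15) = 27,  t(16) = 9,  t(17) = 3,  t(18) = 39,  t(19) = 51.
Since t(19) = t(1) = 51, the sequence is periodic with period 18.
(962 - 1) mod 18 = 7, so t(962) = t(8) = 54.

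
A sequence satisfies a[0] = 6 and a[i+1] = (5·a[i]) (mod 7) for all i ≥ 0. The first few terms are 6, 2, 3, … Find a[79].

Computing terms: a[0] = 6,  a[1] = 2,  a[2] = 3,  a[3] = 1,  a[4] = 5,  a[5] = 4,  a[6] = 6.
Since a[6] = a[0] = 6, the sequence is periodic with period 6.
(79 - 0) mod 6 = 1, so a[79] = a[1] = 2.

2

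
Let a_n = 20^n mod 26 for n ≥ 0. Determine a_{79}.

We have a_0 = 1,  a_1 = 20,  a_2 = 10,  a_3 = 18,  a_4 = 22,  a_5 = 24,  a_6 = 12,  a_7 = 6,  a_8 = 16,  a_9 = 8,  a_{10} = 4,  a_{11} = 2,  a_{12} = 14,  a_{13} = 20.
Since a_{13} = a_1 = 20, the sequence is eventually periodic: after a pre-period of length 1 it cycles with period 12.
For n ≥ 1, a_n depends only on (n - 1) mod 12. (79 - 1) mod 12 = 6, so a_{79} = a_7 = 6.

6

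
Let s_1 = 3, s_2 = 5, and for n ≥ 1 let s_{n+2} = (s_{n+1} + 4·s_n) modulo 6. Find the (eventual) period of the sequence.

8

We have s_1 = 3, s_2 = 5, s_3 = 5, s_4 = 1, s_5 = 3, s_6 = 1, s_7 = 1, s_8 = 5, s_9 = 3, s_{10} = 5.
Since (s_9, s_{10}) = (s_1, s_2) = (3, 5) (two consecutive terms determine the rest), the sequence is periodic with period 8.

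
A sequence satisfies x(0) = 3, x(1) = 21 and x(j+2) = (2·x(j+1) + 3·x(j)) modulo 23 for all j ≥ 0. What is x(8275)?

4

We have x(0) = 3,  x(1) = 21,  x(2) = 5,  x(3) = 4,  x(4) = 0,  x(5) = 12,  x(6) = 1,  x(7) = 15,  x(8) = 10,  x(9) = 19,  x(10) = 22,  x(11) = 9,  x(12) = 15,  x(13) = 11,  x(14) = 21,  x(15) = 6,  x(16) = 6,  x(17) = 7,  x(18) = 9,  x(19) = 16,  x(20) = 13,  x(21) = 5,  x(22) = 3,  x(23) = 21.
The sequence repeats with period 22.
(8275 - 0) mod 22 = 3, so x(8275) = x(3) = 4.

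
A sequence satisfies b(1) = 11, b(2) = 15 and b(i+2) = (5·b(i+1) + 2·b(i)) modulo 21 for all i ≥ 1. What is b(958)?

14

Computing terms: b(1) = 11; b(2) = 15; b(3) = 13; b(4) = 11; b(5) = 18; b(6) = 7; b(7) = 8; b(8) = 12; b(9) = 13; b(10) = 5; b(11) = 9; b(12) = 13; b(13) = 20; b(14) = 0; b(15) = 19; b(16) = 11; b(17) = 9; b(18) = 4; b(19) = 17; b(20) = 9; b(21) = 16; b(22) = 14; b(23) = 18; b(24) = 13; b(25) = 17; b(26) = 6; b(27) = 1; b(28) = 17; b(29) = 3; b(30) = 7; b(31) = 20; b(32) = 9; b(33) = 1; b(34) = 2; b(35) = 12; b(36) = 1; b(37) = 8; b(38) = 0; b(39) = 16; b(40) = 17; b(41) = 12; b(42) = 10; b(43) = 11; b(44) = 12; b(45) = 19; b(46) = 14; b(47) = 3; b(48) = 1; b(49) = 11; b(50) = 15.
The sequence repeats with period 48.
(958 - 1) mod 48 = 45, so b(958) = b(46) = 14.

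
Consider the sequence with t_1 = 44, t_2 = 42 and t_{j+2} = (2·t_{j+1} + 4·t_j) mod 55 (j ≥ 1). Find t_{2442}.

t_1 = 44,  t_2 = 42,  t_3 = 40,  t_4 = 28,  t_5 = 51,  t_6 = 49,  t_7 = 27,  t_8 = 30,  t_9 = 3,  t_{10} = 16,  t_{11} = 44,  t_{12} = 42.
The sequence repeats with period 10.
(2442 - 1) mod 10 = 1, so t_{2442} = t_2 = 42.

42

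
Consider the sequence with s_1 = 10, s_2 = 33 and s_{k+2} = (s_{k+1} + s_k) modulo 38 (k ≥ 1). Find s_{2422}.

2

s_1 = 10,  s_2 = 33,  s_3 = 5,  s_4 = 0,  s_5 = 5,  s_6 = 5,  s_7 = 10,  s_8 = 15,  s_9 = 25,  s_{10} = 2,  s_{11} = 27,  s_{12} = 29,  s_{13} = 18,  s_{14} = 9,  s_{15} = 27,  s_{16} = 36,  s_{17} = 25,  s_{18} = 23,  s_{19} = 10,  s_{20} = 33.
Since (s_{19}, s_{20}) = (s_1, s_2) = (10, 33) (two consecutive terms determine the rest), the sequence is periodic with period 18.
(2422 - 1) mod 18 = 9, so s_{2422} = s_{10} = 2.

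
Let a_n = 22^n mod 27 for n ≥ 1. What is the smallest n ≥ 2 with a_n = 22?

We have a_1 = 22,  a_2 = 25,  a_3 = 10,  a_4 = 4,  a_5 = 7,  a_6 = 19,  a_7 = 13,  a_8 = 16,  a_9 = 1,  a_{10} = 22.
Since a_{10} = a_1 = 22, the sequence is periodic with period 9.
The value 22 next appears (with n ≥ 2) at a_{10}.

10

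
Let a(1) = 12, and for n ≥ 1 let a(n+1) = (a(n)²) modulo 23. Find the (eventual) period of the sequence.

We have a(1) = 12,  a(2) = 6,  a(3) = 13,  a(4) = 8,  a(5) = 18,  a(6) = 2,  a(7) = 4,  a(8) = 16,  a(9) = 3,  a(10) = 9,  a(11) = 12.
Since a(11) = a(1) = 12, the sequence is periodic with period 10.

10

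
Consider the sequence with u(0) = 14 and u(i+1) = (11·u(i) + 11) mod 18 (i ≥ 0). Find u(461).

We have u(0) = 14; u(1) = 3; u(2) = 8; u(3) = 9; u(4) = 2; u(5) = 15; u(6) = 14.
The sequence repeats with period 6.
So u(461) = u(0 + ((461-0) mod 6)) = u(5) = 15.

15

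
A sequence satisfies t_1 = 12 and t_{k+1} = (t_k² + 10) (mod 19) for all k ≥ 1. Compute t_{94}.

14

t_1 = 12; t_2 = 2; t_3 = 14; t_4 = 16; t_5 = 0; t_6 = 10; t_7 = 15; t_8 = 7; t_9 = 2.
Since t_9 = t_2 = 2, the sequence is eventually periodic: after a pre-period of length 1 it cycles with period 7.
For k ≥ 2, t_k depends only on (k - 2) mod 7. (94 - 2) mod 7 = 1, so t_{94} = t_3 = 14.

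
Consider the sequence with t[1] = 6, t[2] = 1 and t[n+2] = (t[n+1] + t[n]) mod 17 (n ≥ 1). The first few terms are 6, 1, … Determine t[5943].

7

Computing terms: t[1] = 6; t[2] = 1; t[3] = 7; t[4] = 8; t[5] = 15; t[6] = 6; t[7] = 4; t[8] = 10; t[9] = 14; t[10] = 7; t[11] = 4; t[12] = 11; t[13] = 15; t[14] = 9; t[15] = 7; t[16] = 16; t[17] = 6; t[18] = 5; t[19] = 11; t[20] = 16; t[21] = 10; t[22] = 9; t[23] = 2; t[24] = 11; t[25] = 13; t[26] = 7; t[27] = 3; t[28] = 10; t[29] = 13; t[30] = 6; t[31] = 2; t[32] = 8; t[33] = 10; t[34] = 1; t[35] = 11; t[36] = 12; t[37] = 6; t[38] = 1.
The sequence repeats with period 36.
(5943 - 1) mod 36 = 2, so t[5943] = t[3] = 7.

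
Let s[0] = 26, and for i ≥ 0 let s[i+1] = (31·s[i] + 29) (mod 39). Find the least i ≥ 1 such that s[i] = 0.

8

s[0] = 26, s[1] = 16, s[2] = 18, s[3] = 2, s[4] = 13, s[5] = 3, s[6] = 5, s[7] = 28, s[8] = 0, s[9] = 29, s[10] = 31, s[11] = 15, s[12] = 26.
Since s[12] = s[0] = 26, the sequence is periodic with period 12.
The value 0 first appears (with i ≥ 1) at s[8].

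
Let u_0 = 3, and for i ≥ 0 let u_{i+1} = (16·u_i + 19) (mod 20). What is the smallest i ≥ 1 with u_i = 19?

Listing terms: u_0 = 3,  u_1 = 7,  u_2 = 11,  u_3 = 15,  u_4 = 19,  u_5 = 3.
Since u_5 = u_0 = 3, the sequence is periodic with period 5.
The value 19 first appears (with i ≥ 1) at u_4.

4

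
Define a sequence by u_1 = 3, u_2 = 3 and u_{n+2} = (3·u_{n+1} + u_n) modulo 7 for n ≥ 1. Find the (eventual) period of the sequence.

16

Listing terms: u_1 = 3; u_2 = 3; u_3 = 5; u_4 = 4; u_5 = 3; u_6 = 6; u_7 = 0; u_8 = 6; u_9 = 4; u_{10} = 4; u_{11} = 2; u_{12} = 3; u_{13} = 4; u_{14} = 1; u_{15} = 0; u_{16} = 1; u_{17} = 3; u_{18} = 3.
The sequence repeats with period 16.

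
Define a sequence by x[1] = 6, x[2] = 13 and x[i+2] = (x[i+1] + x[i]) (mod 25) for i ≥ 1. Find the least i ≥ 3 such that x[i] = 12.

We have x[1] = 6, x[2] = 13, x[3] = 19, x[4] = 7, x[5] = 1, x[6] = 8, x[7] = 9, x[8] = 17, x[9] = 1, x[10] = 18, x[11] = 19, x[12] = 12, x[13] = 6, x[14] = 18, x[15] = 24, x[16] = 17, x[17] = 16, x[18] = 8, x[19] = 24, x[20] = 7, x[21] = 6, x[22] = 13.
Since (x[21], x[22]) = (x[1], x[2]) = (6, 13) (two consecutive terms determine the rest), the sequence is periodic with period 20.
The value 12 first appears (with i ≥ 3) at x[12].

12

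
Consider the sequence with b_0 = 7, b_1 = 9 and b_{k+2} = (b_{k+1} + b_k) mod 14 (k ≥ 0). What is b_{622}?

5

We have b_0 = 7, b_1 = 9, b_2 = 2, b_3 = 11, b_4 = 13, b_5 = 10, b_6 = 9, b_7 = 5, b_8 = 0, b_9 = 5, b_{10} = 5, b_{11} = 10, b_{12} = 1, b_{13} = 11, b_{14} = 12, b_{15} = 9, b_{16} = 7, b_{17} = 2, b_{18} = 9, b_{19} = 11, b_{20} = 6, b_{21} = 3, b_{22} = 9, b_{23} = 12, b_{24} = 7, b_{25} = 5, b_{26} = 12, b_{27} = 3, b_{28} = 1, b_{29} = 4, b_{30} = 5, b_{31} = 9, b_{32} = 0, b_{33} = 9, b_{34} = 9, b_{35} = 4, b_{36} = 13, b_{37} = 3, b_{38} = 2, b_{39} = 5, b_{40} = 7, b_{41} = 12, b_{42} = 5, b_{43} = 3, b_{44} = 8, b_{45} = 11, b_{46} = 5, b_{47} = 2, b_{48} = 7, b_{49} = 9.
Since (b_{48}, b_{49}) = (b_0, b_1) = (7, 9) (two consecutive terms determine the rest), the sequence is periodic with period 48.
(622 - 0) mod 48 = 46, so b_{622} = b_{46} = 5.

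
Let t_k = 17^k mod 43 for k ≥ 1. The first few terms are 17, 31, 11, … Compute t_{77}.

6

We have t_1 = 17; t_2 = 31; t_3 = 11; t_4 = 15; t_5 = 40; t_6 = 35; t_7 = 36; t_8 = 10; t_9 = 41; t_{10} = 9; t_{11} = 24; t_{12} = 21; t_{13} = 13; t_{14} = 6; t_{15} = 16; t_{16} = 14; t_{17} = 23; t_{18} = 4; t_{19} = 25; t_{20} = 38; t_{21} = 1; t_{22} = 17.
The sequence repeats with period 21.
So t_{77} = t_{1 + ((77-1) mod 21)} = t_{14} = 6.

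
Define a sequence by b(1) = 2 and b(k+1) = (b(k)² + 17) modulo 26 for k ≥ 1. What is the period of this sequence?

6

Computing terms: b(1) = 2; b(2) = 21; b(3) = 16; b(4) = 13; b(5) = 4; b(6) = 7; b(7) = 14; b(8) = 5; b(9) = 16.
Since b(9) = b(3) = 16, the sequence is eventually periodic: after a pre-period of length 2 it cycles with period 6.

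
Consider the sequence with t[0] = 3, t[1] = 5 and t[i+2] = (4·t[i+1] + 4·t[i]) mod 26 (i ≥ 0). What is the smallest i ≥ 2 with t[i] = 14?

5

Listing terms: t[0] = 3; t[1] = 5; t[2] = 6; t[3] = 18; t[4] = 18; t[5] = 14; t[6] = 24; t[7] = 22; t[8] = 2; t[9] = 18; t[10] = 2; t[11] = 2; t[12] = 16; t[13] = 20; t[14] = 14; t[15] = 6; t[16] = 2; t[17] = 6; t[18] = 6; t[19] = 22; t[20] = 8; t[21] = 16; t[22] = 18; t[23] = 6; t[24] = 18.
Since (t[23], t[24]) = (t[2], t[3]) = (6, 18) (two consecutive terms determine the rest), the sequence is eventually periodic: after a pre-period of length 2 it cycles with period 21.
The value 14 first appears (with i ≥ 2) at t[5].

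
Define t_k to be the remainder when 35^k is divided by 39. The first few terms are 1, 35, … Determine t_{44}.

We have t_0 = 1, t_1 = 35, t_2 = 16, t_3 = 14, t_4 = 22, t_5 = 29, t_6 = 1.
The sequence repeats with period 6.
(44 - 0) mod 6 = 2, so t_{44} = t_2 = 16.

16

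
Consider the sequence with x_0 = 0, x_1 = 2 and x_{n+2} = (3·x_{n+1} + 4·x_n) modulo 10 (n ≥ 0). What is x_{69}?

x_0 = 0; x_1 = 2; x_2 = 6; x_3 = 6; x_4 = 2; x_5 = 0; x_6 = 8; x_7 = 4; x_8 = 4; x_9 = 8; x_{10} = 0; x_{11} = 2.
Since (x_{10}, x_{11}) = (x_0, x_1) = (0, 2) (two consecutive terms determine the rest), the sequence is periodic with period 10.
So x_{69} = x_{0 + ((69-0) mod 10)} = x_9 = 8.

8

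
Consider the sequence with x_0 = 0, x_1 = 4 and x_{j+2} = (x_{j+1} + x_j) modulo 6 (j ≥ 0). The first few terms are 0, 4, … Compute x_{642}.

4

Computing terms: x_0 = 0, x_1 = 4, x_2 = 4, x_3 = 2, x_4 = 0, x_5 = 2, x_6 = 2, x_7 = 4, x_8 = 0, x_9 = 4.
Since (x_8, x_9) = (x_0, x_1) = (0, 4) (two consecutive terms determine the rest), the sequence is periodic with period 8.
So x_{642} = x_{0 + ((642-0) mod 8)} = x_2 = 4.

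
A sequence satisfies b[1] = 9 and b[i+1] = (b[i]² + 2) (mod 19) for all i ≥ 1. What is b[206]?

2

Listing terms: b[1] = 9,  b[2] = 7,  b[3] = 13,  b[4] = 0,  b[5] = 2,  b[6] = 6,  b[7] = 0.
Since b[7] = b[4] = 0, the sequence is eventually periodic: after a pre-period of length 3 it cycles with period 3.
For i ≥ 4, b[i] depends only on (i - 4) mod 3. (206 - 4) mod 3 = 1, so b[206] = b[5] = 2.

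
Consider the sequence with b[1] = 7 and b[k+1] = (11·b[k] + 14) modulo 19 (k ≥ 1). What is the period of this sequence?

Computing terms: b[1] = 7; b[2] = 15; b[3] = 8; b[4] = 7.
The sequence repeats with period 3.

3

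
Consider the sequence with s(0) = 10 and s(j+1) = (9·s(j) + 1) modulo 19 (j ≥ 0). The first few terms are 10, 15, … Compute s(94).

We have s(0) = 10,  s(1) = 15,  s(2) = 3,  s(3) = 9,  s(4) = 6,  s(5) = 17,  s(6) = 2,  s(7) = 0,  s(8) = 1,  s(9) = 10.
The sequence repeats with period 9.
So s(94) = s(0 + ((94-0) mod 9)) = s(4) = 6.

6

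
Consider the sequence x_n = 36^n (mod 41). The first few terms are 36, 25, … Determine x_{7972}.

16

Computing terms: x_1 = 36; x_2 = 25; x_3 = 39; x_4 = 10; x_5 = 32; x_6 = 4; x_7 = 21; x_8 = 18; x_9 = 33; x_{10} = 40; x_{11} = 5; x_{12} = 16; x_{13} = 2; x_{14} = 31; x_{15} = 9; x_{16} = 37; x_{17} = 20; x_{18} = 23; x_{19} = 8; x_{20} = 1; x_{21} = 36.
The sequence repeats with period 20.
(7972 - 1) mod 20 = 11, so x_{7972} = x_{12} = 16.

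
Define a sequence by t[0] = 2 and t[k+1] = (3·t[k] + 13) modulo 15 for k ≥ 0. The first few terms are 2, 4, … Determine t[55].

13

Listing terms: t[0] = 2, t[1] = 4, t[2] = 10, t[3] = 13, t[4] = 7, t[5] = 4.
Since t[5] = t[1] = 4, the sequence is eventually periodic: after a pre-period of length 1 it cycles with period 4.
For k ≥ 1, t[k] depends only on (k - 1) mod 4. (55 - 1) mod 4 = 2, so t[55] = t[3] = 13.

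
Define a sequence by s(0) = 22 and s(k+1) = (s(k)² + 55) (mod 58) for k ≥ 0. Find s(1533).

Computing terms: s(0) = 22,  s(1) = 17,  s(2) = 54,  s(3) = 13,  s(4) = 50,  s(5) = 3,  s(6) = 6,  s(7) = 33,  s(8) = 42,  s(9) = 21,  s(10) = 32,  s(11) = 35,  s(12) = 4,  s(13) = 13.
Since s(13) = s(3) = 13, the sequence is eventually periodic: after a pre-period of length 3 it cycles with period 10.
For k ≥ 3, s(k) depends only on (k - 3) mod 10. (1533 - 3) mod 10 = 0, so s(1533) = s(3) = 13.

13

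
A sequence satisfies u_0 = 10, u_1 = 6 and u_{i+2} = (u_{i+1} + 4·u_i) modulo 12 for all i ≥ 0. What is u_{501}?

6

Listing terms: u_0 = 10; u_1 = 6; u_2 = 10; u_3 = 10; u_4 = 2; u_5 = 6; u_6 = 2; u_7 = 2; u_8 = 10; u_9 = 6.
Since (u_8, u_9) = (u_0, u_1) = (10, 6) (two consecutive terms determine the rest), the sequence is periodic with period 8.
(501 - 0) mod 8 = 5, so u_{501} = u_5 = 6.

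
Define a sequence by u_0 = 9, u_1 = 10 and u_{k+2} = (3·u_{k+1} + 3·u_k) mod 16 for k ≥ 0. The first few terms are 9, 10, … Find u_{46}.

Computing terms: u_0 = 9; u_1 = 10; u_2 = 9; u_3 = 9; u_4 = 6; u_5 = 13; u_6 = 9; u_7 = 2; u_8 = 1; u_9 = 9; u_{10} = 14; u_{11} = 5; u_{12} = 9; u_{13} = 10.
The sequence repeats with period 12.
So u_{46} = u_{0 + ((46-0) mod 12)} = u_{10} = 14.

14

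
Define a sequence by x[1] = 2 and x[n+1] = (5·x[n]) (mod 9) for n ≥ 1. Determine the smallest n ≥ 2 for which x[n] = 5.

Computing terms: x[1] = 2,  x[2] = 1,  x[3] = 5,  x[4] = 7,  x[5] = 8,  x[6] = 4,  x[7] = 2.
Since x[7] = x[1] = 2, the sequence is periodic with period 6.
The value 5 first appears (with n ≥ 2) at x[3].

3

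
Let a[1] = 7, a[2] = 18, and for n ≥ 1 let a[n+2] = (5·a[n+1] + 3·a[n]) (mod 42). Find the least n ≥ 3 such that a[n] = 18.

Computing terms: a[1] = 7, a[2] = 18, a[3] = 27, a[4] = 21, a[5] = 18, a[6] = 27.
Since (a[5], a[6]) = (a[2], a[3]) = (18, 27) (two consecutive terms determine the rest), the sequence is eventually periodic: after a pre-period of length 1 it cycles with period 3.
The value 18 next appears (with n ≥ 3) at a[5].

5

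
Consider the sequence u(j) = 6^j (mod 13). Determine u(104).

Computing terms: u(1) = 6,  u(2) = 10,  u(3) = 8,  u(4) = 9,  u(5) = 2,  u(6) = 12,  u(7) = 7,  u(8) = 3,  u(9) = 5,  u(10) = 4,  u(11) = 11,  u(12) = 1,  u(13) = 6.
The sequence repeats with period 12.
So u(104) = u(1 + ((104-1) mod 12)) = u(8) = 3.

3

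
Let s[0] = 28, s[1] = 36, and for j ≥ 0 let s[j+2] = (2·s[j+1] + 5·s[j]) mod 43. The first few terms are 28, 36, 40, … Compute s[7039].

11

Listing terms: s[0] = 28; s[1] = 36; s[2] = 40; s[3] = 2; s[4] = 32; s[5] = 31; s[6] = 7; s[7] = 40; s[8] = 29; s[9] = 0; s[10] = 16; s[11] = 32; s[12] = 15; s[13] = 18; s[14] = 25; s[15] = 11; s[16] = 18; s[17] = 5; s[18] = 14; s[19] = 10; s[20] = 4; s[21] = 15; s[22] = 7; s[23] = 3; s[24] = 41; s[25] = 11; s[26] = 12; s[27] = 36; s[28] = 3; s[29] = 14; s[30] = 0; s[31] = 27; s[32] = 11; s[33] = 28; s[34] = 25; s[35] = 18; s[36] = 32; s[37] = 25; s[38] = 38; s[39] = 29; s[40] = 33; s[41] = 39; s[42] = 28; s[43] = 36.
Since (s[42], s[43]) = (s[0], s[1]) = (28, 36) (two consecutive terms determine the rest), the sequence is periodic with period 42.
(7039 - 0) mod 42 = 25, so s[7039] = s[25] = 11.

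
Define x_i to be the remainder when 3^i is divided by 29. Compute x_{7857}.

We have x_1 = 3, x_2 = 9, x_3 = 27, x_4 = 23, x_5 = 11, x_6 = 4, x_7 = 12, x_8 = 7, x_9 = 21, x_{10} = 5, x_{11} = 15, x_{12} = 16, x_{13} = 19, x_{14} = 28, x_{15} = 26, x_{16} = 20, x_{17} = 2, x_{18} = 6, x_{19} = 18, x_{20} = 25, x_{21} = 17, x_{22} = 22, x_{23} = 8, x_{24} = 24, x_{25} = 14, x_{26} = 13, x_{27} = 10, x_{28} = 1, x_{29} = 3.
The sequence repeats with period 28.
(7857 - 1) mod 28 = 16, so x_{7857} = x_{17} = 2.

2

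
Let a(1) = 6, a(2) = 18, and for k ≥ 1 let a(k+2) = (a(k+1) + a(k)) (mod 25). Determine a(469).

6

a(1) = 6, a(2) = 18, a(3) = 24, a(4) = 17, a(5) = 16, a(6) = 8, a(7) = 24, a(8) = 7, a(9) = 6, a(10) = 13, a(11) = 19, a(12) = 7, a(13) = 1, a(14) = 8, a(15) = 9, a(16) = 17, a(17) = 1, a(18) = 18, a(19) = 19, a(20) = 12, a(21) = 6, a(22) = 18.
Since (a(21), a(22)) = (a(1), a(2)) = (6, 18) (two consecutive terms determine the rest), the sequence is periodic with period 20.
So a(469) = a(1 + ((469-1) mod 20)) = a(9) = 6.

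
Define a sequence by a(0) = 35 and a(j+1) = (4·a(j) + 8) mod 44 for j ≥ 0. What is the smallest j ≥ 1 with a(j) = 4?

Computing terms: a(0) = 35; a(1) = 16; a(2) = 28; a(3) = 32; a(4) = 4; a(5) = 24; a(6) = 16.
Since a(6) = a(1) = 16, the sequence is eventually periodic: after a pre-period of length 1 it cycles with period 5.
The value 4 first appears (with j ≥ 1) at a(4).

4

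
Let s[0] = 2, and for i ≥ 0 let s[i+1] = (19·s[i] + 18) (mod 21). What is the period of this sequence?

Computing terms: s[0] = 2,  s[1] = 14,  s[2] = 11,  s[3] = 17,  s[4] = 5,  s[5] = 8,  s[6] = 2.
The sequence repeats with period 6.

6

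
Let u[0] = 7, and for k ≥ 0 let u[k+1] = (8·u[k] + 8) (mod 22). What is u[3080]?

18

Listing terms: u[0] = 7; u[1] = 20; u[2] = 14; u[3] = 10; u[4] = 0; u[5] = 8; u[6] = 6; u[7] = 12; u[8] = 16; u[9] = 4; u[10] = 18; u[11] = 20.
Since u[11] = u[1] = 20, the sequence is eventually periodic: after a pre-period of length 1 it cycles with period 10.
For k ≥ 1, u[k] depends only on (k - 1) mod 10. (3080 - 1) mod 10 = 9, so u[3080] = u[10] = 18.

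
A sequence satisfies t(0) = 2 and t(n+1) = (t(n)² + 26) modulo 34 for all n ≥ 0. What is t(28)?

0

Listing terms: t(0) = 2; t(1) = 30; t(2) = 8; t(3) = 22; t(4) = 0; t(5) = 26; t(6) = 22.
Since t(6) = t(3) = 22, the sequence is eventually periodic: after a pre-period of length 3 it cycles with period 3.
For n ≥ 3, t(n) depends only on (n - 3) mod 3. (28 - 3) mod 3 = 1, so t(28) = t(4) = 0.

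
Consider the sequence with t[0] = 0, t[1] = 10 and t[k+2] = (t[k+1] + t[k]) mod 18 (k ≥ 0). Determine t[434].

10

Computing terms: t[0] = 0,  t[1] = 10,  t[2] = 10,  t[3] = 2,  t[4] = 12,  t[5] = 14,  t[6] = 8,  t[7] = 4,  t[8] = 12,  t[9] = 16,  t[10] = 10,  t[11] = 8,  t[12] = 0,  t[13] = 8,  t[14] = 8,  t[15] = 16,  t[16] = 6,  t[17] = 4,  t[18] = 10,  t[19] = 14,  t[20] = 6,  t[21] = 2,  t[22] = 8,  t[23] = 10,  t[24] = 0,  t[25] = 10.
Since (t[24], t[25]) = (t[0], t[1]) = (0, 10) (two consecutive terms determine the rest), the sequence is periodic with period 24.
(434 - 0) mod 24 = 2, so t[434] = t[2] = 10.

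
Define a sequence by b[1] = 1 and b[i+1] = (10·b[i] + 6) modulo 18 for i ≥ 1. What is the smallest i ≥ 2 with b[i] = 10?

4

Computing terms: b[1] = 1; b[2] = 16; b[3] = 4; b[4] = 10; b[5] = 16.
Since b[5] = b[2] = 16, the sequence is eventually periodic: after a pre-period of length 1 it cycles with period 3.
The value 10 first appears (with i ≥ 2) at b[4].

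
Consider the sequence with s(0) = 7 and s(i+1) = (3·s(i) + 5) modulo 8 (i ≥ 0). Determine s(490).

3

Computing terms: s(0) = 7,  s(1) = 2,  s(2) = 3,  s(3) = 6,  s(4) = 7.
The sequence repeats with period 4.
(490 - 0) mod 4 = 2, so s(490) = s(2) = 3.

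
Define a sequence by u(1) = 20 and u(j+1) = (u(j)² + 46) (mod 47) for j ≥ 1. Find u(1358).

Listing terms: u(1) = 20; u(2) = 23; u(3) = 11; u(4) = 26; u(5) = 17; u(6) = 6; u(7) = 35; u(8) = 2; u(9) = 3; u(10) = 8; u(11) = 16; u(12) = 20.
Since u(12) = u(1) = 20, the sequence is periodic with period 11.
(1358 - 1) mod 11 = 4, so u(1358) = u(5) = 17.

17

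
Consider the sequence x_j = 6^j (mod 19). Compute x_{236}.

Computing terms: x_1 = 6; x_2 = 17; x_3 = 7; x_4 = 4; x_5 = 5; x_6 = 11; x_7 = 9; x_8 = 16; x_9 = 1; x_{10} = 6.
The sequence repeats with period 9.
(236 - 1) mod 9 = 1, so x_{236} = x_2 = 17.

17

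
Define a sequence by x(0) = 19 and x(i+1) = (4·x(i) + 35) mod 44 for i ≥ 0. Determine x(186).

23

We have x(0) = 19, x(1) = 23, x(2) = 39, x(3) = 15, x(4) = 7, x(5) = 19.
The sequence repeats with period 5.
So x(186) = x(0 + ((186-0) mod 5)) = x(1) = 23.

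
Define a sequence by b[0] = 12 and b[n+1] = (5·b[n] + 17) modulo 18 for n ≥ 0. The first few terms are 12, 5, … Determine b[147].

Computing terms: b[0] = 12; b[1] = 5; b[2] = 6; b[3] = 11; b[4] = 0; b[5] = 17; b[6] = 12.
Since b[6] = b[0] = 12, the sequence is periodic with period 6.
(147 - 0) mod 6 = 3, so b[147] = b[3] = 11.

11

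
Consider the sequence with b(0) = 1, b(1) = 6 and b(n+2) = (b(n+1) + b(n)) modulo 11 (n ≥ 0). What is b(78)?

7

b(0) = 1,  b(1) = 6,  b(2) = 7,  b(3) = 2,  b(4) = 9,  b(5) = 0,  b(6) = 9,  b(7) = 9,  b(8) = 7,  b(9) = 5,  b(10) = 1,  b(11) = 6.
Since (b(10), b(11)) = (b(0), b(1)) = (1, 6) (two consecutive terms determine the rest), the sequence is periodic with period 10.
(78 - 0) mod 10 = 8, so b(78) = b(8) = 7.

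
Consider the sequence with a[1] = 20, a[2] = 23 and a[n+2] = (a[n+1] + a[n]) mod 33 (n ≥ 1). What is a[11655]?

We have a[1] = 20, a[2] = 23, a[3] = 10, a[4] = 0, a[5] = 10, a[6] = 10, a[7] = 20, a[8] = 30, a[9] = 17, a[10] = 14, a[11] = 31, a[12] = 12, a[13] = 10, a[14] = 22, a[15] = 32, a[16] = 21, a[17] = 20, a[18] = 8, a[19] = 28, a[20] = 3, a[21] = 31, a[22] = 1, a[23] = 32, a[24] = 0, a[25] = 32, a[26] = 32, a[27] = 31, a[28] = 30, a[29] = 28, a[30] = 25, a[31] = 20, a[32] = 12, a[33] = 32, a[34] = 11, a[35] = 10, a[36] = 21, a[37] = 31, a[38] = 19, a[39] = 17, a[40] = 3, a[41] = 20, a[42] = 23.
The sequence repeats with period 40.
(11655 - 1) mod 40 = 14, so a[11655] = a[15] = 32.

32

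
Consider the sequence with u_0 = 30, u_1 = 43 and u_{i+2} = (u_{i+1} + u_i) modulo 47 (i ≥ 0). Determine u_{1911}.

Listing terms: u_0 = 30,  u_1 = 43,  u_2 = 26,  u_3 = 22,  u_4 = 1,  u_5 = 23,  u_6 = 24,  u_7 = 0,  u_8 = 24,  u_9 = 24,  u_{10} = 1,  u_{11} = 25,  u_{12} = 26,  u_{13} = 4,  u_{14} = 30,  u_{15} = 34,  u_{16} = 17,  u_{17} = 4,  u_{18} = 21,  u_{19} = 25,  u_{20} = 46,  u_{21} = 24,  u_{22} = 23,  u_{23} = 0,  u_{24} = 23,  u_{25} = 23,  u_{26} = 46,  u_{27} = 22,  u_{28} = 21,  u_{29} = 43,  u_{30} = 17,  u_{31} = 13,  u_{32} = 30,  u_{33} = 43.
Since (u_{32}, u_{33}) = (u_0, u_1) = (30, 43) (two consecutive terms determine the rest), the sequence is periodic with period 32.
(1911 - 0) mod 32 = 23, so u_{1911} = u_{23} = 0.

0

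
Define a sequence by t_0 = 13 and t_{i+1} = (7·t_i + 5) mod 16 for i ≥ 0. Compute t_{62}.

Computing terms: t_0 = 13; t_1 = 0; t_2 = 5; t_3 = 8; t_4 = 13.
Since t_4 = t_0 = 13, the sequence is periodic with period 4.
(62 - 0) mod 4 = 2, so t_{62} = t_2 = 5.

5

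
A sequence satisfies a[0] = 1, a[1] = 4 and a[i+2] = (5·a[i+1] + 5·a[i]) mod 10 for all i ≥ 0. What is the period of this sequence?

3

We have a[0] = 1; a[1] = 4; a[2] = 5; a[3] = 5; a[4] = 0; a[5] = 5; a[6] = 5.
Since (a[5], a[6]) = (a[2], a[3]) = (5, 5) (two consecutive terms determine the rest), the sequence is eventually periodic: after a pre-period of length 2 it cycles with period 3.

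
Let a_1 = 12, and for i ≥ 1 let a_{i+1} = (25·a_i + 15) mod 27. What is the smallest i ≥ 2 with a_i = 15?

9

a_1 = 12; a_2 = 18; a_3 = 6; a_4 = 3; a_5 = 9; a_6 = 24; a_7 = 21; a_8 = 0; a_9 = 15; a_{10} = 12.
The sequence repeats with period 9.
The value 15 first appears (with i ≥ 2) at a_9.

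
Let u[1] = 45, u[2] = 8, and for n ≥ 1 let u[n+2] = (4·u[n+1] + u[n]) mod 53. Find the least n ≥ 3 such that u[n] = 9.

6

We have u[1] = 45; u[2] = 8; u[3] = 24; u[4] = 51; u[5] = 16; u[6] = 9; u[7] = 52; u[8] = 5; u[9] = 19; u[10] = 28; u[11] = 25; u[12] = 22; u[13] = 7; u[14] = 50; u[15] = 48; u[16] = 30; u[17] = 9; u[18] = 13; u[19] = 8; u[20] = 45; u[21] = 29; u[22] = 2; u[23] = 37; u[24] = 44; u[25] = 1; u[26] = 48; u[27] = 34; u[28] = 25; u[29] = 28; u[30] = 31; u[31] = 46; u[32] = 3; u[33] = 5; u[34] = 23; u[35] = 44; u[36] = 40; u[37] = 45; u[38] = 8.
The sequence repeats with period 36.
The value 9 first appears (with n ≥ 3) at u[6].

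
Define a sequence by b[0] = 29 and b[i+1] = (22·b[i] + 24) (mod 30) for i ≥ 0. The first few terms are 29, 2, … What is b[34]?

Listing terms: b[0] = 29; b[1] = 2; b[2] = 8; b[3] = 20; b[4] = 14; b[5] = 2.
Since b[5] = b[1] = 2, the sequence is eventually periodic: after a pre-period of length 1 it cycles with period 4.
For i ≥ 1, b[i] depends only on (i - 1) mod 4. (34 - 1) mod 4 = 1, so b[34] = b[2] = 8.

8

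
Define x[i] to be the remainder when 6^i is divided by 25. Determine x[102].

11

We have x[1] = 6, x[2] = 11, x[3] = 16, x[4] = 21, x[5] = 1, x[6] = 6.
The sequence repeats with period 5.
So x[102] = x[1 + ((102-1) mod 5)] = x[2] = 11.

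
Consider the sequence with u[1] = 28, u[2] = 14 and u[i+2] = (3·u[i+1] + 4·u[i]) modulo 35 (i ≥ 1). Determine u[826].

We have u[1] = 28, u[2] = 14, u[3] = 14, u[4] = 28, u[5] = 0, u[6] = 7, u[7] = 21, u[8] = 21, u[9] = 7, u[10] = 0, u[11] = 28, u[12] = 14.
The sequence repeats with period 10.
(826 - 1) mod 10 = 5, so u[826] = u[6] = 7.

7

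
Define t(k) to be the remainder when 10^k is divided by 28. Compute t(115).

24

Computing terms: t(0) = 1,  t(1) = 10,  t(2) = 16,  t(3) = 20,  t(4) = 4,  t(5) = 12,  t(6) = 8,  t(7) = 24,  t(8) = 16.
Since t(8) = t(2) = 16, the sequence is eventually periodic: after a pre-period of length 2 it cycles with period 6.
For k ≥ 2, t(k) depends only on (k - 2) mod 6. (115 - 2) mod 6 = 5, so t(115) = t(7) = 24.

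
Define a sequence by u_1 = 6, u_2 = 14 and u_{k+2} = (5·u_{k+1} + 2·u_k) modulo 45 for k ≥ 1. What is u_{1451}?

u_1 = 6; u_2 = 14; u_3 = 37; u_4 = 33; u_5 = 14; u_6 = 1; u_7 = 33; u_8 = 32; u_9 = 1; u_{10} = 24; u_{11} = 32; u_{12} = 28; u_{13} = 24; u_{14} = 41; u_{15} = 28; u_{16} = 42; u_{17} = 41; u_{18} = 19; u_{19} = 42; u_{20} = 23; u_{21} = 19; u_{22} = 6; u_{23} = 23; u_{24} = 37; u_{25} = 6; u_{26} = 14.
Since (u_{25}, u_{26}) = (u_1, u_2) = (6, 14) (two consecutive terms determine the rest), the sequence is periodic with period 24.
(1451 - 1) mod 24 = 10, so u_{1451} = u_{11} = 32.

32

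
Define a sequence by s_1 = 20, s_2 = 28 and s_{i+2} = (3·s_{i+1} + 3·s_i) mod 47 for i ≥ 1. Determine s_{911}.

We have s_1 = 20,  s_2 = 28,  s_3 = 3,  s_4 = 46,  s_5 = 6,  s_6 = 15,  s_7 = 16,  s_8 = 46,  s_9 = 45,  s_{10} = 38,  s_{11} = 14,  s_{12} = 15,  s_{13} = 40,  s_{14} = 24,  s_{15} = 4,  s_{16} = 37,  s_{17} = 29,  s_{18} = 10,  s_{19} = 23,  s_{20} = 5,  s_{21} = 37,  s_{22} = 32,  s_{23} = 19,  s_{24} = 12,  s_{25} = 46,  s_{26} = 33,  s_{27} = 2,  s_{28} = 11,  s_{29} = 39,  s_{30} = 9,  s_{31} = 3,  s_{32} = 36,  s_{33} = 23,  s_{34} = 36,  s_{35} = 36,  s_{36} = 28,  s_{37} = 4,  s_{38} = 2,  s_{39} = 18,  s_{40} = 13,  s_{41} = 46,  s_{42} = 36,  s_{43} = 11,  s_{44} = 0,  s_{45} = 33,  s_{46} = 5,  s_{47} = 20,  s_{48} = 28.
The sequence repeats with period 46.
(911 - 1) mod 46 = 36, so s_{911} = s_{37} = 4.

4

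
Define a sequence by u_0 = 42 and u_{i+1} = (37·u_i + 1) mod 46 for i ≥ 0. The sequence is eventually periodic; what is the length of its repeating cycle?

22

Computing terms: u_0 = 42; u_1 = 37; u_2 = 36; u_3 = 45; u_4 = 10; u_5 = 3; u_6 = 20; u_7 = 5; u_8 = 2; u_9 = 29; u_{10} = 16; u_{11} = 41; u_{12} = 0; u_{13} = 1; u_{14} = 38; u_{15} = 27; u_{16} = 34; u_{17} = 17; u_{18} = 32; u_{19} = 35; u_{20} = 8; u_{21} = 21; u_{22} = 42.
Since u_{22} = u_0 = 42, the sequence is periodic with period 22.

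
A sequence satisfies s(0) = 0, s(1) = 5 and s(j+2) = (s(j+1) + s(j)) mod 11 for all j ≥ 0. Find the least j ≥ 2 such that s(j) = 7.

6

s(0) = 0, s(1) = 5, s(2) = 5, s(3) = 10, s(4) = 4, s(5) = 3, s(6) = 7, s(7) = 10, s(8) = 6, s(9) = 5, s(10) = 0, s(11) = 5.
Since (s(10), s(11)) = (s(0), s(1)) = (0, 5) (two consecutive terms determine the rest), the sequence is periodic with period 10.
The value 7 first appears (with j ≥ 2) at s(6).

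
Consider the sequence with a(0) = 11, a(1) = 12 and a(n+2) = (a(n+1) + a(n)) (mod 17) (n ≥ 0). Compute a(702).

Computing terms: a(0) = 11; a(1) = 12; a(2) = 6; a(3) = 1; a(4) = 7; a(5) = 8; a(6) = 15; a(7) = 6; a(8) = 4; a(9) = 10; a(10) = 14; a(11) = 7; a(12) = 4; a(13) = 11; a(14) = 15; a(15) = 9; a(16) = 7; a(17) = 16; a(18) = 6; a(19) = 5; a(20) = 11; a(21) = 16; a(22) = 10; a(23) = 9; a(24) = 2; a(25) = 11; a(26) = 13; a(27) = 7; a(28) = 3; a(29) = 10; a(30) = 13; a(31) = 6; a(32) = 2; a(33) = 8; a(34) = 10; a(35) = 1; a(36) = 11; a(37) = 12.
Since (a(36), a(37)) = (a(0), a(1)) = (11, 12) (two consecutive terms determine the rest), the sequence is periodic with period 36.
So a(702) = a(0 + ((702-0) mod 36)) = a(18) = 6.

6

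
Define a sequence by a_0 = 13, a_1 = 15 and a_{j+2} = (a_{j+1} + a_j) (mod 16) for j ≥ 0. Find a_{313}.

We have a_0 = 13; a_1 = 15; a_2 = 12; a_3 = 11; a_4 = 7; a_5 = 2; a_6 = 9; a_7 = 11; a_8 = 4; a_9 = 15; a_{10} = 3; a_{11} = 2; a_{12} = 5; a_{13} = 7; a_{14} = 12; a_{15} = 3; a_{16} = 15; a_{17} = 2; a_{18} = 1; a_{19} = 3; a_{20} = 4; a_{21} = 7; a_{22} = 11; a_{23} = 2; a_{24} = 13; a_{25} = 15.
The sequence repeats with period 24.
(313 - 0) mod 24 = 1, so a_{313} = a_1 = 15.

15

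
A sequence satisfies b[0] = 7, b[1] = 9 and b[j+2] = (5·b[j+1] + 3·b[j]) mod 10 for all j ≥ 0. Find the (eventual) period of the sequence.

24

Listing terms: b[0] = 7,  b[1] = 9,  b[2] = 6,  b[3] = 7,  b[4] = 3,  b[5] = 6,  b[6] = 9,  b[7] = 3,  b[8] = 2,  b[9] = 9,  b[10] = 1,  b[11] = 2,  b[12] = 3,  b[13] = 1,  b[14] = 4,  b[15] = 3,  b[16] = 7,  b[17] = 4,  b[18] = 1,  b[19] = 7,  b[20] = 8,  b[21] = 1,  b[22] = 9,  b[23] = 8,  b[24] = 7,  b[25] = 9.
The sequence repeats with period 24.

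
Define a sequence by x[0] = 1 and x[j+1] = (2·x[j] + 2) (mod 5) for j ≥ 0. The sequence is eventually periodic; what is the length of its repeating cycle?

4

Computing terms: x[0] = 1; x[1] = 4; x[2] = 0; x[3] = 2; x[4] = 1.
Since x[4] = x[0] = 1, the sequence is periodic with period 4.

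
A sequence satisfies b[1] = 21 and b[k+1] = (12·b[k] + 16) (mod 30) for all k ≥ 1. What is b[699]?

22

Listing terms: b[1] = 21,  b[2] = 28,  b[3] = 22,  b[4] = 10,  b[5] = 16,  b[6] = 28.
Since b[6] = b[2] = 28, the sequence is eventually periodic: after a pre-period of length 1 it cycles with period 4.
For k ≥ 2, b[k] depends only on (k - 2) mod 4. (699 - 2) mod 4 = 1, so b[699] = b[3] = 22.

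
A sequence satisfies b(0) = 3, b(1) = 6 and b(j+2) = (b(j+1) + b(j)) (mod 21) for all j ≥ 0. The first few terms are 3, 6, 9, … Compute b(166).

Computing terms: b(0) = 3,  b(1) = 6,  b(2) = 9,  b(3) = 15,  b(4) = 3,  b(5) = 18,  b(6) = 0,  b(7) = 18,  b(8) = 18,  b(9) = 15,  b(10) = 12,  b(11) = 6,  b(12) = 18,  b(13) = 3,  b(14) = 0,  b(15) = 3,  b(16) = 3,  b(17) = 6.
The sequence repeats with period 16.
(166 - 0) mod 16 = 6, so b(166) = b(6) = 0.

0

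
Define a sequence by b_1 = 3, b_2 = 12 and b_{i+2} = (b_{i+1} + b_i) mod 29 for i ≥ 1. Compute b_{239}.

We have b_1 = 3,  b_2 = 12,  b_3 = 15,  b_4 = 27,  b_5 = 13,  b_6 = 11,  b_7 = 24,  b_8 = 6,  b_9 = 1,  b_{10} = 7,  b_{11} = 8,  b_{12} = 15,  b_{13} = 23,  b_{14} = 9,  b_{15} = 3,  b_{16} = 12.
Since (b_{15}, b_{16}) = (b_1, b_2) = (3, 12) (two consecutive terms determine the rest), the sequence is periodic with period 14.
So b_{239} = b_{1 + ((239-1) mod 14)} = b_1 = 3.

3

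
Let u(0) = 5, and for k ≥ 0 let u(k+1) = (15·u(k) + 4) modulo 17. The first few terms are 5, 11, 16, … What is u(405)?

Listing terms: u(0) = 5, u(1) = 11, u(2) = 16, u(3) = 6, u(4) = 9, u(5) = 3, u(6) = 15, u(7) = 8, u(8) = 5.
Since u(8) = u(0) = 5, the sequence is periodic with period 8.
So u(405) = u(0 + ((405-0) mod 8)) = u(5) = 3.

3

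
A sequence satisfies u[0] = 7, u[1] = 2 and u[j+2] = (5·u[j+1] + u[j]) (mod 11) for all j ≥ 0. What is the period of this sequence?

Computing terms: u[0] = 7; u[1] = 2; u[2] = 6; u[3] = 10; u[4] = 1; u[5] = 4; u[6] = 10; u[7] = 10; u[8] = 5; u[9] = 2; u[10] = 4; u[11] = 0; u[12] = 4; u[13] = 9; u[14] = 5; u[15] = 1; u[16] = 10; u[17] = 7; u[18] = 1; u[19] = 1; u[20] = 6; u[21] = 9; u[22] = 7; u[23] = 0; u[24] = 7; u[25] = 2.
Since (u[24], u[25]) = (u[0], u[1]) = (7, 2) (two consecutive terms determine the rest), the sequence is periodic with period 24.

24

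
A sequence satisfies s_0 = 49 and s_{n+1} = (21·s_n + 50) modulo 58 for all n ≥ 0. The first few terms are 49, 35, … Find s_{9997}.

s_0 = 49,  s_1 = 35,  s_2 = 31,  s_3 = 5,  s_4 = 39,  s_5 = 57,  s_6 = 29,  s_7 = 21,  s_8 = 27,  s_9 = 37,  s_{10} = 15,  s_{11} = 17,  s_{12} = 1,  s_{13} = 13,  s_{14} = 33,  s_{15} = 47,  s_{16} = 51,  s_{17} = 19,  s_{18} = 43,  s_{19} = 25,  s_{20} = 53,  s_{21} = 3,  s_{22} = 55,  s_{23} = 45,  s_{24} = 9,  s_{25} = 7,  s_{26} = 23,  s_{27} = 11,  s_{28} = 49.
Since s_{28} = s_0 = 49, the sequence is periodic with period 28.
So s_{9997} = s_{0 + ((9997-0) mod 28)} = s_1 = 35.

35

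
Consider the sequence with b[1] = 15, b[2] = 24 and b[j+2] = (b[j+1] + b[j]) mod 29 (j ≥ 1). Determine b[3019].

3

We have b[1] = 15,  b[2] = 24,  b[3] = 10,  b[4] = 5,  b[5] = 15,  b[6] = 20,  b[7] = 6,  b[8] = 26,  b[9] = 3,  b[10] = 0,  b[11] = 3,  b[12] = 3,  b[13] = 6,  b[14] = 9,  b[15] = 15,  b[16] = 24.
The sequence repeats with period 14.
So b[3019] = b[1 + ((3019-1) mod 14)] = b[9] = 3.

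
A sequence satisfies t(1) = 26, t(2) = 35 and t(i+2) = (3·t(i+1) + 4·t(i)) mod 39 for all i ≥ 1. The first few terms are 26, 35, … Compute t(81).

t(1) = 26,  t(2) = 35,  t(3) = 14,  t(4) = 26,  t(5) = 17,  t(6) = 38,  t(7) = 26,  t(8) = 35.
The sequence repeats with period 6.
(81 - 1) mod 6 = 2, so t(81) = t(3) = 14.

14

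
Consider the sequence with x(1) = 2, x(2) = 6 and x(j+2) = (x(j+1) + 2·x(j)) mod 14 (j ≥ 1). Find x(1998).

2

x(1) = 2, x(2) = 6, x(3) = 10, x(4) = 8, x(5) = 0, x(6) = 2, x(7) = 2, x(8) = 6.
The sequence repeats with period 6.
(1998 - 1) mod 6 = 5, so x(1998) = x(6) = 2.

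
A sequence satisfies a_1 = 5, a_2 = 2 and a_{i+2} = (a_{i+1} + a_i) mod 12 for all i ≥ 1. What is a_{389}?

4

Listing terms: a_1 = 5; a_2 = 2; a_3 = 7; a_4 = 9; a_5 = 4; a_6 = 1; a_7 = 5; a_8 = 6; a_9 = 11; a_{10} = 5; a_{11} = 4; a_{12} = 9; a_{13} = 1; a_{14} = 10; a_{15} = 11; a_{16} = 9; a_{17} = 8; a_{18} = 5; a_{19} = 1; a_{20} = 6; a_{21} = 7; a_{22} = 1; a_{23} = 8; a_{24} = 9; a_{25} = 5; a_{26} = 2.
Since (a_{25}, a_{26}) = (a_1, a_2) = (5, 2) (two consecutive terms determine the rest), the sequence is periodic with period 24.
(389 - 1) mod 24 = 4, so a_{389} = a_5 = 4.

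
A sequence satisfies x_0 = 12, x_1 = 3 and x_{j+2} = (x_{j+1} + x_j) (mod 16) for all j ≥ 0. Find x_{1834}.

13

We have x_0 = 12, x_1 = 3, x_2 = 15, x_3 = 2, x_4 = 1, x_5 = 3, x_6 = 4, x_7 = 7, x_8 = 11, x_9 = 2, x_{10} = 13, x_{11} = 15, x_{12} = 12, x_{13} = 11, x_{14} = 7, x_{15} = 2, x_{16} = 9, x_{17} = 11, x_{18} = 4, x_{19} = 15, x_{20} = 3, x_{21} = 2, x_{22} = 5, x_{23} = 7, x_{24} = 12, x_{25} = 3.
Since (x_{24}, x_{25}) = (x_0, x_1) = (12, 3) (two consecutive terms determine the rest), the sequence is periodic with period 24.
(1834 - 0) mod 24 = 10, so x_{1834} = x_{10} = 13.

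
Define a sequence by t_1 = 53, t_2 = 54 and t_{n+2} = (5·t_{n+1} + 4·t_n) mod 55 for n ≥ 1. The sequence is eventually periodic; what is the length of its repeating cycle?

40

t_1 = 53, t_2 = 54, t_3 = 42, t_4 = 41, t_5 = 43, t_6 = 49, t_7 = 32, t_8 = 26, t_9 = 38, t_{10} = 19, t_{11} = 27, t_{12} = 46, t_{13} = 8, t_{14} = 4, t_{15} = 52, t_{16} = 1, t_{17} = 48, t_{18} = 24, t_{19} = 37, t_{20} = 6, t_{21} = 13, t_{22} = 34, t_{23} = 2, t_{24} = 36, t_{25} = 23, t_{26} = 39, t_{27} = 12, t_{28} = 51, t_{29} = 28, t_{30} = 14, t_{31} = 17, t_{32} = 31, t_{33} = 3, t_{34} = 29, t_{35} = 47, t_{36} = 21, t_{37} = 18, t_{38} = 9, t_{39} = 7, t_{40} = 16, t_{41} = 53, t_{42} = 54.
Since (t_{41}, t_{42}) = (t_1, t_2) = (53, 54) (two consecutive terms determine the rest), the sequence is periodic with period 40.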